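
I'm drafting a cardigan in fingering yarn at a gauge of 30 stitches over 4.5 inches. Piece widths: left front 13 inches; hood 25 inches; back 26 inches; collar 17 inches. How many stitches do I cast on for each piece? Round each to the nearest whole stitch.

Rate = 30/4.5 = 6.667 sts per in.
left front: 13 × 6.667 = 86.67 → 87.
hood: 25 × 6.667 = 166.67 → 167.
back: 26 × 6.667 = 173.33 → 173.
collar: 17 × 6.667 = 113.33 → 113.

left front 87; hood 167; back 173; collar 113.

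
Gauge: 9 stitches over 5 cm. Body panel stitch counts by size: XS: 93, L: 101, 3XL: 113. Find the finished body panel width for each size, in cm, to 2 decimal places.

9/5 = 1.8 sts per cm.
XS: 93 / 1.8 = 51.667 → 51.67 cm.
L: 101 / 1.8 = 56.111 → 56.11 cm.
3XL: 113 / 1.8 = 62.778 → 62.78 cm.

XS 51.67 cm; L 56.11 cm; 3XL 62.78 cm.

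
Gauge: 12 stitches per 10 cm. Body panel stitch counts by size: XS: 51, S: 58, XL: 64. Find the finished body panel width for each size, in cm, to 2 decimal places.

12/10 = 1.2 sts per cm.
XS: 51 / 1.2 = 42.500 → 42.50 cm.
S: 58 / 1.2 = 48.333 → 48.33 cm.
XL: 64 / 1.2 = 53.333 → 53.33 cm.

XS 42.50 cm; S 48.33 cm; XL 53.33 cm.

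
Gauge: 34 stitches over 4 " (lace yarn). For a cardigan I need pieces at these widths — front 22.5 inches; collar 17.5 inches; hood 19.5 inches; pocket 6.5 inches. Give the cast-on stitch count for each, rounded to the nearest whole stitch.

front 191; collar 149; hood 166; pocket 55.

Rate = 34/4 = 8.5 sts per in.
front: 22.5 × 8.5 = 191.25 → 191.
collar: 17.5 × 8.5 = 148.75 → 149.
hood: 19.5 × 8.5 = 165.75 → 166.
pocket: 6.5 × 8.5 = 55.25 → 55.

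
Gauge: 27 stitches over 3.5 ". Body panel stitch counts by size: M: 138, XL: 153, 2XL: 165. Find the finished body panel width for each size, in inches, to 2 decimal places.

27/3.5 = 7.714 sts per in.
M: 138 / 7.714 = 17.889 → 17.89 in.
XL: 153 / 7.714 = 19.833 → 19.83 in.
2XL: 165 / 7.714 = 21.389 → 21.39 in.

M 17.89 inches; XL 19.83 inches; 2XL 21.39 inches.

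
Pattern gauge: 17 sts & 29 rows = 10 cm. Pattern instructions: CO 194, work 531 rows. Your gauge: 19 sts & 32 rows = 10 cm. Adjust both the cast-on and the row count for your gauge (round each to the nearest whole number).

Stitches: 194 × 19/17 = 216.82 → 217.
Rows: 531 × 32/29 = 585.93 → 586.

Cast on 217 stitches; work 586 rows.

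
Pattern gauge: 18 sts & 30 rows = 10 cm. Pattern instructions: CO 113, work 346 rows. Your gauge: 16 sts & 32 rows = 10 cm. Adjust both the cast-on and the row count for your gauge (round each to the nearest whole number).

Cast on 100 stitches; work 369 rows.

Stitches: 113 × 16/18 = 100.44 → 100.
Rows: 346 × 32/30 = 369.07 → 369.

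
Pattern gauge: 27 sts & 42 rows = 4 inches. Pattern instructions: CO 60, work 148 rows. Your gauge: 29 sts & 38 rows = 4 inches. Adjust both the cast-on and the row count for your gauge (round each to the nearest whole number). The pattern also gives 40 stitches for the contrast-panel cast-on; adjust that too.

Cast on 64 stitches; work 134 rows; contrast-panel cast-on 43 stitches.

Stitches: 60 × 29/27 = 64.44 → 64.
Rows: 148 × 38/42 = 133.90 → 134.
contrast-panel cast-on: 40 × 29/27 = 42.96 → 43.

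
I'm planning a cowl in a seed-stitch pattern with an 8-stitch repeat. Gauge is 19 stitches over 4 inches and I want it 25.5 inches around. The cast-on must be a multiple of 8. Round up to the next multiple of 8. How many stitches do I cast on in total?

19 / 4 = 4.75 sts per inch.
25.5 × 4.75 = 121.12 sts.
Next multiple of 8: 128.

Cast on 128 stitches.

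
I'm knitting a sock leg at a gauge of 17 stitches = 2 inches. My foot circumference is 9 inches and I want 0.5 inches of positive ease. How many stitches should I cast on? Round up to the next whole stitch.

Finished = 9 + 0.5 = 9.5 in.
17 / 2 = 8.5 sts per inch.
9.50 × 8.5 = 80.75 sts.
→ 81 sts.

81 stitches.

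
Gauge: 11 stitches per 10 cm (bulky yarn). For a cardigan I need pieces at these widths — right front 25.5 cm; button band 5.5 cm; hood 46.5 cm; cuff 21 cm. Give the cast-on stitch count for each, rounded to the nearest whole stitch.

right front 28; button band 6; hood 51; cuff 23.

Rate = 11/10 = 1.1 sts per cm.
right front: 25.5 × 1.1 = 28.05 → 28.
button band: 5.5 × 1.1 = 6.05 → 6.
hood: 46.5 × 1.1 = 51.15 → 51.
cuff: 21 × 1.1 = 23.10 → 23.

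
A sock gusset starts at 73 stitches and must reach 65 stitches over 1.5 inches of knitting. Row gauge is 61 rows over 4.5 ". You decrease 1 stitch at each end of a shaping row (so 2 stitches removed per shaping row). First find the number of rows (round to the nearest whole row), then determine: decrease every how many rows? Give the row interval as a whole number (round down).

Rows = 1.5 × 13.556 = 20.3 → 20 rows.
Stitches to remove: 8 → 4 shaping rows (at 2 st each).
20 / 4 = 5.00 → every 5 rows.

Decrease every 5th row.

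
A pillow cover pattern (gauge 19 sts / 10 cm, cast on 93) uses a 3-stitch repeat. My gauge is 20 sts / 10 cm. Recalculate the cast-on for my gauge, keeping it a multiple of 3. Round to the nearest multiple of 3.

Cast on 99 stitches.

93 × 20 / 19 = 97.89.
Nearest multiple of 3: 99.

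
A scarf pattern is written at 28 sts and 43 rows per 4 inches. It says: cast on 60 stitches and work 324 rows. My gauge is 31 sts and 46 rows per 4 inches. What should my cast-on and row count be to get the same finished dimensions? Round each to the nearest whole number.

Cast on 66 stitches; work 347 rows.

Stitches: 60 × 31/28 = 66.43 → 66.
Rows: 324 × 46/43 = 346.60 → 347.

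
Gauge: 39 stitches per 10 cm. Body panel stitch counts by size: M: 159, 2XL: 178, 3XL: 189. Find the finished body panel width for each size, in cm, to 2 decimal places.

39/10 = 3.9 sts per cm.
M: 159 / 3.9 = 40.769 → 40.77 cm.
2XL: 178 / 3.9 = 45.641 → 45.64 cm.
3XL: 189 / 3.9 = 48.462 → 48.46 cm.

M 40.77 cm; 2XL 45.64 cm; 3XL 48.46 cm.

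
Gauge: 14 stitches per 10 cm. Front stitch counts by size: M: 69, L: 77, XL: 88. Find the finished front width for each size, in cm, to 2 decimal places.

M 49.29 cm; L 55.00 cm; XL 62.86 cm.

14/10 = 1.4 sts per cm.
M: 69 / 1.4 = 49.286 → 49.29 cm.
L: 77 / 1.4 = 55.000 → 55.00 cm.
XL: 88 / 1.4 = 62.857 → 62.86 cm.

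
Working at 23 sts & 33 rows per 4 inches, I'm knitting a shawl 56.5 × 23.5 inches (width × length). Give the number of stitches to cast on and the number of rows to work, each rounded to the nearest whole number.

Stitch gauge = 23/4 = 5.75 sts/in; 56.5 × 5.75 = 324.88 → 325 sts.
Row gauge = 33/4 = 8.25 rows/in; 23.5 × 8.25 = 193.88 → 194 rows.

Cast on 325 stitches and work 194 rows.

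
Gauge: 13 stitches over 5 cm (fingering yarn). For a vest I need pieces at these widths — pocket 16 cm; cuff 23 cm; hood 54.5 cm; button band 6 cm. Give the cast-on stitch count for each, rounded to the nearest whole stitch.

pocket 42; cuff 60; hood 142; button band 16.

Rate = 13/5 = 2.6 sts per cm.
pocket: 16 × 2.6 = 41.60 → 42.
cuff: 23 × 2.6 = 59.80 → 60.
hood: 54.5 × 2.6 = 141.70 → 142.
button band: 6 × 2.6 = 15.60 → 16.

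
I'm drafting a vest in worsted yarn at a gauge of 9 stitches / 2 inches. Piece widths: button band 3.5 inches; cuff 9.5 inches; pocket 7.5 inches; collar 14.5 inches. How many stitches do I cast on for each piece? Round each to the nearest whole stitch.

button band 16; cuff 43; pocket 34; collar 65.

Rate = 9/2 = 4.5 sts per in.
button band: 3.5 × 4.5 = 15.75 → 16.
cuff: 9.5 × 4.5 = 42.75 → 43.
pocket: 7.5 × 4.5 = 33.75 → 34.
collar: 14.5 × 4.5 = 65.25 → 65.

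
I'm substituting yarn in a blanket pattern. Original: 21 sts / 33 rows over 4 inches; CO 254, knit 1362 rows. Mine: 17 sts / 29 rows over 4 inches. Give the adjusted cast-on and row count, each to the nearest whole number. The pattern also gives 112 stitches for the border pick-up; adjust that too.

Stitches: 254 × 17/21 = 205.62 → 206.
Rows: 1362 × 29/33 = 1196.91 → 1197.
border pick-up: 112 × 17/21 = 90.67 → 91.

Cast on 206 stitches; work 1197 rows; border pick-up 91 stitches.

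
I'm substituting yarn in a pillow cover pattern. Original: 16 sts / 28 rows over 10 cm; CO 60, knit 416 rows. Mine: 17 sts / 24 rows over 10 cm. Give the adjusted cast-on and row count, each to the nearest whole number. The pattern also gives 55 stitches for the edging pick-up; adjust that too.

Cast on 64 stitches; work 357 rows; edging pick-up 58 stitches.

Stitches: 60 × 17/16 = 63.75 → 64.
Rows: 416 × 24/28 = 356.57 → 357.
edging pick-up: 55 × 17/16 = 58.44 → 58.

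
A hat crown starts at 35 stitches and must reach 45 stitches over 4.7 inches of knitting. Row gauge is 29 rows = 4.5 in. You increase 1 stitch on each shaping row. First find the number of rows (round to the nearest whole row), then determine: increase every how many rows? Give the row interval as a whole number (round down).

Rows = 4.7 × 6.444 = 30.3 → 30 rows.
Stitches to add: 10 → 10 shaping rows (at 1 st each).
30 / 10 = 3.00 → every 3 rows.

Increase every 3rd row.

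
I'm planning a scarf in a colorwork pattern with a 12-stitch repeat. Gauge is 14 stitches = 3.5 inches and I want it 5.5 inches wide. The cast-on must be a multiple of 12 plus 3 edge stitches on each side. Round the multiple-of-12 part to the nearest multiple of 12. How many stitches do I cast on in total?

CO 18 sts.

14 / 3.5 = 4 sts per inch.
5.5 × 4 = 22.00 sts.
Less 6 edge sts → 16.00 for the repeat.
Nearest multiple of 12: 12.
Add back 6 edge sts → 18.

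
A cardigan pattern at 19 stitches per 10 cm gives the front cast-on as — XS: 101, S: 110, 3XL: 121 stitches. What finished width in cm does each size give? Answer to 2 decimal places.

19/10 = 1.9 sts per cm.
XS: 101 / 1.9 = 53.158 → 53.16 cm.
S: 110 / 1.9 = 57.895 → 57.89 cm.
3XL: 121 / 1.9 = 63.684 → 63.68 cm.

XS 53.16 cm; S 57.89 cm; 3XL 63.68 cm.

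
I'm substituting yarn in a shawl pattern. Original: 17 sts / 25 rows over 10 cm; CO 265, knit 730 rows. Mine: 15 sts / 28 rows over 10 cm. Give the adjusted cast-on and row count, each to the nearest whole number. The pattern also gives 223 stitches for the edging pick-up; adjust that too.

Cast on 234 stitches; work 818 rows; edging pick-up 197 stitches.

Stitches: 265 × 15/17 = 233.82 → 234.
Rows: 730 × 28/25 = 817.60 → 818.
edging pick-up: 223 × 15/17 = 196.76 → 197.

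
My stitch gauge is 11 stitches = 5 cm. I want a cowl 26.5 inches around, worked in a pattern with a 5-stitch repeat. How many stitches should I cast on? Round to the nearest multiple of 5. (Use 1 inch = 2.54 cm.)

Cast on 150 stitches.

26.5 in = 26.5 × 2.54 = 67.31 cm.
11 / 5 = 2.2 sts/cm.
67.31 × 2.2 = 148.08 sts.
→ 150.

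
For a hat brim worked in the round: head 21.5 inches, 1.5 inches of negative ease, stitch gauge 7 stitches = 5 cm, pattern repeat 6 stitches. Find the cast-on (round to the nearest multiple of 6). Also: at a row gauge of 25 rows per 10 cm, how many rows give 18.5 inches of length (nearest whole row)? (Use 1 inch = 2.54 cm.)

Cast on 72 stitches; work 117 rows.

Finished = 21.5 − 1.5 = 20 inches.
20 inches × 2.54 = 50.80 cm.
7/5 = 1.4 sts per cm; 50.80 × 1.4 = 71.12 sts.
Nearest multiple of 6 → 72.
18.5 inches = 46.99 cm; × 2.5 = 117.47 → 117 rows.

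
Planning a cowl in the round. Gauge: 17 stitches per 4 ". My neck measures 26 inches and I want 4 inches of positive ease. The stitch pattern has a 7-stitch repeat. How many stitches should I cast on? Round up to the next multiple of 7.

Finished = 26 + 4 = 30 inches.
17 / 4 = 4.25 sts/in.
30 × 4.25 = 127.50 sts.
Next multiple of 7: 133.

Cast on 133 stitches.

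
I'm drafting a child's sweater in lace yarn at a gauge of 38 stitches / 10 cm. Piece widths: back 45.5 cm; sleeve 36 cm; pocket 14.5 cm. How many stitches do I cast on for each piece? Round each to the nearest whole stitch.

back 173; sleeve 137; pocket 55.

Rate = 38/10 = 3.8 sts per cm.
back: 45.5 × 3.8 = 172.90 → 173.
sleeve: 36 × 3.8 = 136.80 → 137.
pocket: 14.5 × 3.8 = 55.10 → 55.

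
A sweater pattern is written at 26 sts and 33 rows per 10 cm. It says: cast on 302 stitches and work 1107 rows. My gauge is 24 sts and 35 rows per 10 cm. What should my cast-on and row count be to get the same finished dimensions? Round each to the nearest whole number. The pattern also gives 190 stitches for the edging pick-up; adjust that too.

Stitches: 302 × 24/26 = 278.77 → 279.
Rows: 1107 × 35/33 = 1174.09 → 1174.
edging pick-up: 190 × 24/26 = 175.38 → 175.

Cast on 279 stitches; work 1174 rows; edging pick-up 175 stitches.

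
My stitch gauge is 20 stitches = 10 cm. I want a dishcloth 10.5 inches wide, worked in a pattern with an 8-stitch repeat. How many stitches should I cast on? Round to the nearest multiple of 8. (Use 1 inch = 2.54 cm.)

10.5 in = 10.5 × 2.54 = 26.67 cm.
20 / 10 = 2 sts/cm.
26.67 × 2 = 53.34 sts.
→ 56.

Cast on 56 stitches.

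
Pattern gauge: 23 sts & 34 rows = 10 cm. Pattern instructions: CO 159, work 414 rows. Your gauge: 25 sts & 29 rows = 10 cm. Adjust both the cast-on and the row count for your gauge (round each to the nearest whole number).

Stitches: 159 × 25/23 = 172.83 → 173.
Rows: 414 × 29/34 = 353.12 → 353.

Cast on 173 stitches; work 353 rows.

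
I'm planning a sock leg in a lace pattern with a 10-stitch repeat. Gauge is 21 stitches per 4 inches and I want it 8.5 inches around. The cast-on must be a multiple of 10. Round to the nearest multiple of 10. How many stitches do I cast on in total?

CO 40 sts.

21 / 4 = 5.25 sts per inch.
8.5 × 5.25 = 44.62 sts.
Nearest multiple of 10: 40.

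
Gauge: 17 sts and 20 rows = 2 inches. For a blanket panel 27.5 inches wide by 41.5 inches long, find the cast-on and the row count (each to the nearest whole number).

Cast on 234 stitches and work 415 rows.

Stitch gauge = 17/2 = 8.5 sts/in; 27.5 × 8.5 = 233.75 → 234 sts.
Row gauge = 20/2 = 10 rows/in; 41.5 × 10 = 415.00 → 415 rows.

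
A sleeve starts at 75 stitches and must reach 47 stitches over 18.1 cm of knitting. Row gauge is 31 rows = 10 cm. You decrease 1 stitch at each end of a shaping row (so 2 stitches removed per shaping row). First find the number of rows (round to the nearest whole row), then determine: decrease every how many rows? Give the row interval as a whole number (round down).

Decrease every 4th row.

Rows = 18.1 × 3.1 = 56.1 → 56 rows.
Stitches to remove: 28 → 14 shaping rows (at 2 st each).
56 / 14 = 4.00 → every 4 rows.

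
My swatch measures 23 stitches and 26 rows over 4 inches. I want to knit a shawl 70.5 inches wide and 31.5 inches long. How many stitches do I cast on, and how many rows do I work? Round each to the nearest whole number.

Cast on 405 stitches and work 205 rows.

Stitch gauge = 23/4 = 5.75 sts/in; 70.5 × 5.75 = 405.38 → 405 sts.
Row gauge = 26/4 = 6.5 rows/in; 31.5 × 6.5 = 204.75 → 205 rows.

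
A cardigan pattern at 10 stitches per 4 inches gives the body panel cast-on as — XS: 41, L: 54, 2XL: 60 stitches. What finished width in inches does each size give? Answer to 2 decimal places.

XS 16.40 inches; L 21.60 inches; 2XL 24.00 inches.

10/4 = 2.5 sts per in.
XS: 41 / 2.5 = 16.400 → 16.40 in.
L: 54 / 2.5 = 21.600 → 21.60 in.
2XL: 60 / 2.5 = 24.000 → 24.00 in.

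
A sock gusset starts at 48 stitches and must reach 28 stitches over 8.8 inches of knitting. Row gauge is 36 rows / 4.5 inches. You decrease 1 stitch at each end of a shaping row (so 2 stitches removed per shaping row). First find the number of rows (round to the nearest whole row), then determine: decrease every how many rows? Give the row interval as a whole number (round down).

Decrease every 7th row.

Rows = 8.8 × 8 = 70.4 → 70 rows.
Stitches to remove: 20 → 10 shaping rows (at 2 st each).
70 / 10 = 7.00 → every 7 rows.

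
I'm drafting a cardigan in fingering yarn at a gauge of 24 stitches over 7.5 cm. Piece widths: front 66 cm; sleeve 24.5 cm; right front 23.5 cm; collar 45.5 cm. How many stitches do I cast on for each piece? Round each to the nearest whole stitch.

Rate = 24/7.5 = 3.2 sts per cm.
front: 66 × 3.2 = 211.20 → 211.
sleeve: 24.5 × 3.2 = 78.40 → 78.
right front: 23.5 × 3.2 = 75.20 → 75.
collar: 45.5 × 3.2 = 145.60 → 146.

front 211; sleeve 78; right front 75; collar 146.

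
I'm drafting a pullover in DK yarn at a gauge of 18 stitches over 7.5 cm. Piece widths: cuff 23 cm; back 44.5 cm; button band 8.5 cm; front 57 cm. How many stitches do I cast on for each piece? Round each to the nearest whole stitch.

Rate = 18/7.5 = 2.4 sts per cm.
cuff: 23 × 2.4 = 55.20 → 55.
back: 44.5 × 2.4 = 106.80 → 107.
button band: 8.5 × 2.4 = 20.40 → 20.
front: 57 × 2.4 = 136.80 → 137.

cuff 55; back 107; button band 20; front 137.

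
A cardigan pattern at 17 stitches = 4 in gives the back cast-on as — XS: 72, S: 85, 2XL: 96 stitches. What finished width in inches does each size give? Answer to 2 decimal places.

17/4 = 4.25 sts per in.
XS: 72 / 4.25 = 16.941 → 16.94 in.
S: 85 / 4.25 = 20.000 → 20.00 in.
2XL: 96 / 4.25 = 22.588 → 22.59 in.

XS 16.94 inches; S 20.00 inches; 2XL 22.59 inches.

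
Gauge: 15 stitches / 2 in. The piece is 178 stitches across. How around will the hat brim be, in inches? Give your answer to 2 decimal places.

15 stitches / 2 inch = 7.5 stitches per inch.
178 / 7.5 = 23.733 inches.

23.73 inches.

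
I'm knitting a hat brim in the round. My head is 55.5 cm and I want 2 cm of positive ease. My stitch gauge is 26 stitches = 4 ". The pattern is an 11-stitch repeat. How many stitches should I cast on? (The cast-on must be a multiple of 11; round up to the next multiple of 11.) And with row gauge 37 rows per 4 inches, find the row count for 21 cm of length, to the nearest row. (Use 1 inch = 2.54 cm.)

Finished = 55.5 + 2 = 57.5 cm.
57.5 cm × 1/2.54 = 22.64 inches.
26/4 = 6.5 sts per in; 22.64 × 6.5 = 147.15 sts.
Next multiple of 11 → 154.
21 cm = 8.27 inches; × 9.25 = 76.48 → 76 rows.

Cast on 154 stitches; work 76 rows.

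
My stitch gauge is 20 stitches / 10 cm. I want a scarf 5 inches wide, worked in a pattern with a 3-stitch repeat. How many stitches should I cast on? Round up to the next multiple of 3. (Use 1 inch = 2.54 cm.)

5 in = 5 × 2.54 = 12.70 cm.
20 / 10 = 2 sts/cm.
12.70 × 2 = 25.40 sts.
→ 27.

CO 27 sts.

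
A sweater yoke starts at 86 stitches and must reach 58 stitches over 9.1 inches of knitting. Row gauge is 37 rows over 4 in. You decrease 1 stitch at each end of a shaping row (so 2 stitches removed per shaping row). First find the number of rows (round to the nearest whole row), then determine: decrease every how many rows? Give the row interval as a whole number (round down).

Decrease every 6th row.

Rows = 9.1 × 9.25 = 84.2 → 84 rows.
Stitches to remove: 28 → 14 shaping rows (at 2 st each).
84 / 14 = 6.00 → every 6 rows.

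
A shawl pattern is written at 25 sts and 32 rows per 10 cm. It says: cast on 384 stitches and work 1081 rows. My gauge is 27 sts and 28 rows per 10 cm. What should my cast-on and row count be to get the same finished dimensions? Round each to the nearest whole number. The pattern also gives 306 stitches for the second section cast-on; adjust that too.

Stitches: 384 × 27/25 = 414.72 → 415.
Rows: 1081 × 28/32 = 945.88 → 946.
second section cast-on: 306 × 27/25 = 330.48 → 330.

Cast on 415 stitches; work 946 rows; second section cast-on 330 stitches.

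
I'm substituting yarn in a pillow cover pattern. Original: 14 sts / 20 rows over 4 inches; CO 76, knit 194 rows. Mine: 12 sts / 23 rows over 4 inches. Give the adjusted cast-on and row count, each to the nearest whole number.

Cast on 65 stitches; work 223 rows.

Stitches: 76 × 12/14 = 65.14 → 65.
Rows: 194 × 23/20 = 223.10 → 223.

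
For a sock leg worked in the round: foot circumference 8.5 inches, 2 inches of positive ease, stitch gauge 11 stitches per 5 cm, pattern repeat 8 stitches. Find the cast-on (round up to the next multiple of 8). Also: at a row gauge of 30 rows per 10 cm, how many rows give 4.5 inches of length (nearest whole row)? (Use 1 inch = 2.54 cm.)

Finished = 8.5 + 2 = 10.5 inches.
10.5 inches × 2.54 = 26.67 cm.
11/5 = 2.2 sts per cm; 26.67 × 2.2 = 58.67 sts.
Next multiple of 8 → 64.
4.5 inches = 11.43 cm; × 3 = 34.29 → 34 rows.

Cast on 64 stitches; work 34 rows.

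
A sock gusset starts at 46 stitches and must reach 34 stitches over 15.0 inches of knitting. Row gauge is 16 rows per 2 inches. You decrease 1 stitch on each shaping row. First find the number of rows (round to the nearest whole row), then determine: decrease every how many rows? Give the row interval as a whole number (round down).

Rows = 15.0 × 8 = 120.0 → 120 rows.
Stitches to remove: 12 → 12 shaping rows (at 1 st each).
120 / 12 = 10.00 → every 10 rows.

Decrease every 10th row.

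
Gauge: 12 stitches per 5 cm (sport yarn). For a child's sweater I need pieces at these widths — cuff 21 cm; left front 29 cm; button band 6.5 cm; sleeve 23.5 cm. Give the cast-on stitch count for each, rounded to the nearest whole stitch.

cuff 50; left front 70; button band 16; sleeve 56.

Rate = 12/5 = 2.4 sts per cm.
cuff: 21 × 2.4 = 50.40 → 50.
left front: 29 × 2.4 = 69.60 → 70.
button band: 6.5 × 2.4 = 15.60 → 16.
sleeve: 23.5 × 2.4 = 56.40 → 56.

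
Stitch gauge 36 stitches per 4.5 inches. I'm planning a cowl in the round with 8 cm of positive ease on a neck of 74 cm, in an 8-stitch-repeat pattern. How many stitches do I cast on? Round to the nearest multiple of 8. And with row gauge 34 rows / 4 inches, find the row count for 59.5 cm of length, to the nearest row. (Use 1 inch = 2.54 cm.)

Cast on 256 stitches; work 199 rows.

Finished = 74 + 8 = 82 cm.
82 cm × 1/2.54 = 32.28 inches.
36/4.5 = 8 sts per in; 32.28 × 8 = 258.27 sts.
Nearest multiple of 8 → 256.
59.5 cm = 23.43 inches; × 8.5 = 199.11 → 199 rows.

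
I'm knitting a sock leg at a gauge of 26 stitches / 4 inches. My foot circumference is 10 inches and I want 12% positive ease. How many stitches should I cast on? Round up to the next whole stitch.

Finished = 10 × 1.12 = 11.20 in.
26 / 4 = 6.5 sts per inch.
11.20 × 6.5 = 72.80 sts.
→ 73 sts.

Cast on 73 stitches.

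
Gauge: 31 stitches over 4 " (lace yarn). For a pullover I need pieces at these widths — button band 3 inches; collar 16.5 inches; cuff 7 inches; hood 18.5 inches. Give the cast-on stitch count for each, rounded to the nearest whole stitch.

button band 23; collar 128; cuff 54; hood 143.

Rate = 31/4 = 7.75 sts per in.
button band: 3 × 7.75 = 23.25 → 23.
collar: 16.5 × 7.75 = 127.88 → 128.
cuff: 7 × 7.75 = 54.25 → 54.
hood: 18.5 × 7.75 = 143.38 → 143.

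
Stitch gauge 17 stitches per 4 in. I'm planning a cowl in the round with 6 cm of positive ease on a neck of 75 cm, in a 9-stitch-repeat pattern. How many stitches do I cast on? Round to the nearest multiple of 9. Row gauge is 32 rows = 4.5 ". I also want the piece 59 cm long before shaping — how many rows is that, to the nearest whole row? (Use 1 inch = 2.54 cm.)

Finished = 75 + 6 = 81 cm.
81 cm × 1/2.54 = 31.89 inches.
17/4 = 4.25 sts per in; 31.89 × 4.25 = 135.53 sts.
Nearest multiple of 9 → 135.
59 cm = 23.23 inches; × 7.111 = 165.18 → 165 rows.

Cast on 135 stitches; work 165 rows.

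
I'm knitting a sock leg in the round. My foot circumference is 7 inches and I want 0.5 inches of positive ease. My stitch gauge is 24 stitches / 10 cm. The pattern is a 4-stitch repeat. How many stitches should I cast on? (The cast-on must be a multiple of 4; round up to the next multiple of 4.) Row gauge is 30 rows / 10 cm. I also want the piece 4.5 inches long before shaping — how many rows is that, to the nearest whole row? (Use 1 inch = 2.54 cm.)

Cast on 48 stitches; work 34 rows.

Finished = 7 + 0.5 = 7.5 inches.
7.5 inches × 2.54 = 19.05 cm.
24/10 = 2.4 sts per cm; 19.05 × 2.4 = 45.72 sts.
Next multiple of 4 → 48.
4.5 inches = 11.43 cm; × 3 = 34.29 → 34 rows.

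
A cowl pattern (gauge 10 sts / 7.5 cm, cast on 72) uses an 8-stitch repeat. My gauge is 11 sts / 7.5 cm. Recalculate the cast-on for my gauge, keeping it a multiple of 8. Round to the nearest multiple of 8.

72 × 11 / 10 = 79.20.
Nearest multiple of 8: 80.

80 stitches.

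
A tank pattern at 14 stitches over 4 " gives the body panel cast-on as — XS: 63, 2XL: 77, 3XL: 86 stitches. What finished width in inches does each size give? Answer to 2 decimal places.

XS 18.00 inches; 2XL 22.00 inches; 3XL 24.57 inches.

14/4 = 3.5 sts per in.
XS: 63 / 3.5 = 18.000 → 18.00 in.
2XL: 77 / 3.5 = 22.000 → 22.00 in.
3XL: 86 / 3.5 = 24.571 → 24.57 in.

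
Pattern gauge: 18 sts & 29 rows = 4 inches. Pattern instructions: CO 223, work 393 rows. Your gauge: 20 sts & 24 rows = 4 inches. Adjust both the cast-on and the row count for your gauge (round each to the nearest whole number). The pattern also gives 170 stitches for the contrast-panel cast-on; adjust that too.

Stitches: 223 × 20/18 = 247.78 → 248.
Rows: 393 × 24/29 = 325.24 → 325.
contrast-panel cast-on: 170 × 20/18 = 188.89 → 189.

Cast on 248 stitches; work 325 rows; contrast-panel cast-on 189 stitches.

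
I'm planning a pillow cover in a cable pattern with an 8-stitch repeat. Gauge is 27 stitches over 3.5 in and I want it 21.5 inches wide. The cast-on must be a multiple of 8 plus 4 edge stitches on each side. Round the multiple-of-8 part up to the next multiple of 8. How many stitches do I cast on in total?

168 stitches.

27 / 3.5 = 7.714 sts per inch.
21.5 × 7.714 = 165.86 sts.
Less 8 edge sts → 157.86 for the repeat.
Next multiple of 8: 160.
Add back 8 edge sts → 168.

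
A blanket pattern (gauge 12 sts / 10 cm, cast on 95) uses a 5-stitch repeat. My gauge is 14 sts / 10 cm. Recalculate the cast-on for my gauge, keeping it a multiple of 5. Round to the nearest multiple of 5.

95 × 14 / 12 = 110.83.
Nearest multiple of 5: 110.

Cast on 110 stitches.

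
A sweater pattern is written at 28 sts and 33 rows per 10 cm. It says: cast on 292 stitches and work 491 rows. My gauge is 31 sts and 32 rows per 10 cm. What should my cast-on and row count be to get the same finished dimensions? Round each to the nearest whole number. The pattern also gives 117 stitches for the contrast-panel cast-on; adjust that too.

Stitches: 292 × 31/28 = 323.29 → 323.
Rows: 491 × 32/33 = 476.12 → 476.
contrast-panel cast-on: 117 × 31/28 = 129.54 → 130.

Cast on 323 stitches; work 476 rows; contrast-panel cast-on 130 stitches.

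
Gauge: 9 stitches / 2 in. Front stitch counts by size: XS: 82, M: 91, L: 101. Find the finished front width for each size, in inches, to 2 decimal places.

9/2 = 4.5 sts per in.
XS: 82 / 4.5 = 18.222 → 18.22 in.
M: 91 / 4.5 = 20.222 → 20.22 in.
L: 101 / 4.5 = 22.444 → 22.44 in.

XS 18.22 inches; M 20.22 inches; L 22.44 inches.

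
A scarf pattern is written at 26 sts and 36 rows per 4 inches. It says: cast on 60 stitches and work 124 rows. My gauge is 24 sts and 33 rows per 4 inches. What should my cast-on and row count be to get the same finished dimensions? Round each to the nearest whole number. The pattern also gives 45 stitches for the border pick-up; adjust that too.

Stitches: 60 × 24/26 = 55.38 → 55.
Rows: 124 × 33/36 = 113.67 → 114.
border pick-up: 45 × 24/26 = 41.54 → 42.

Cast on 55 stitches; work 114 rows; border pick-up 42 stitches.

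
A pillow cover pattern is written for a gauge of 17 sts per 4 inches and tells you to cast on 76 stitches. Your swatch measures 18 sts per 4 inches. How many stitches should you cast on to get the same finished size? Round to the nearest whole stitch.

Scale factor = 18 / 17 = 1.059.
76 × 18 / 17 = 80.47 sts.
→ 80 sts.

CO 80 sts.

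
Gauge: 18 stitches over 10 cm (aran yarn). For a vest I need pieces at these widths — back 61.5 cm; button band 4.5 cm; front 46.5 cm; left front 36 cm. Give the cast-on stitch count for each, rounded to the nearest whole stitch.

Rate = 18/10 = 1.8 sts per cm.
back: 61.5 × 1.8 = 110.70 → 111.
button band: 4.5 × 1.8 = 8.10 → 8.
front: 46.5 × 1.8 = 83.70 → 84.
left front: 36 × 1.8 = 64.80 → 65.

back 111; button band 8; front 84; left front 65.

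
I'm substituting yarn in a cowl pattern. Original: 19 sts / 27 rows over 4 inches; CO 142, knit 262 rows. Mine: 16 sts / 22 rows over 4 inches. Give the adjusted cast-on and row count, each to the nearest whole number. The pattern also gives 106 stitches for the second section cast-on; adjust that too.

Stitches: 142 × 16/19 = 119.58 → 120.
Rows: 262 × 22/27 = 213.48 → 213.
second section cast-on: 106 × 16/19 = 89.26 → 89.

Cast on 120 stitches; work 213 rows; second section cast-on 89 stitches.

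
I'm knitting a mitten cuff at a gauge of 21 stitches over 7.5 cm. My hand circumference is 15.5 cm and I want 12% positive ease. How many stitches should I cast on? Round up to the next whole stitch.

Finished = 15.5 × 1.12 = 17.36 cm.
21 / 7.5 = 2.8 sts per cm.
17.36 × 2.8 = 48.61 sts.
→ 49 sts.

49 stitches.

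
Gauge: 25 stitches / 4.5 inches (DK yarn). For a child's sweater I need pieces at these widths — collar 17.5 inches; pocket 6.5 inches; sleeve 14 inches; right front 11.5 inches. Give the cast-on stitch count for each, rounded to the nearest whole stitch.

Rate = 25/4.5 = 5.556 sts per in.
collar: 17.5 × 5.556 = 97.22 → 97.
pocket: 6.5 × 5.556 = 36.11 → 36.
sleeve: 14 × 5.556 = 77.78 → 78.
right front: 11.5 × 5.556 = 63.89 → 64.

collar 97; pocket 36; sleeve 78; right front 64.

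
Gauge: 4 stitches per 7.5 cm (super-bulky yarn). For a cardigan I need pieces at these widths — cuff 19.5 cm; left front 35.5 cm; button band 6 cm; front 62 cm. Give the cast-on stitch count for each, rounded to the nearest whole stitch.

cuff 10; left front 19; button band 3; front 33.

Rate = 4/7.5 = 0.533 sts per cm.
cuff: 19.5 × 0.533 = 10.40 → 10.
left front: 35.5 × 0.533 = 18.93 → 19.
button band: 6 × 0.533 = 3.20 → 3.
front: 62 × 0.533 = 33.07 → 33.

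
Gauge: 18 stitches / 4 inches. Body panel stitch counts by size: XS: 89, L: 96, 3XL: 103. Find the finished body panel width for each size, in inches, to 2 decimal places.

XS 19.78 inches; L 21.33 inches; 3XL 22.89 inches.

18/4 = 4.5 sts per in.
XS: 89 / 4.5 = 19.778 → 19.78 in.
L: 96 / 4.5 = 21.333 → 21.33 in.
3XL: 103 / 4.5 = 22.889 → 22.89 in.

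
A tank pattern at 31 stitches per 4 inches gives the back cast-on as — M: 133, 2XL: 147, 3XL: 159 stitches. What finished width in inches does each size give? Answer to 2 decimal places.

M 17.16 inches; 2XL 18.97 inches; 3XL 20.52 inches.

31/4 = 7.75 sts per in.
M: 133 / 7.75 = 17.161 → 17.16 in.
2XL: 147 / 7.75 = 18.968 → 18.97 in.
3XL: 159 / 7.75 = 20.516 → 20.52 in.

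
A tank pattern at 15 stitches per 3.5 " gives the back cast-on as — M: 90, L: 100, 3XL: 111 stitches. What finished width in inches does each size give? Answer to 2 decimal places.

M 21.00 inches; L 23.33 inches; 3XL 25.90 inches.

15/3.5 = 4.286 sts per in.
M: 90 / 4.286 = 21.000 → 21.00 in.
L: 100 / 4.286 = 23.333 → 23.33 in.
3XL: 111 / 4.286 = 25.900 → 25.90 in.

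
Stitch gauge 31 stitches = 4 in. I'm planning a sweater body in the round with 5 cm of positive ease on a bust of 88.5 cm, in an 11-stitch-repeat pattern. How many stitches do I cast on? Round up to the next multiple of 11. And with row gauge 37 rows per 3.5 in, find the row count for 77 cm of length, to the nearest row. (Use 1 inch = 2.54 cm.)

Cast on 286 stitches; work 320 rows.

Finished = 88.5 + 5 = 93.5 cm.
93.5 cm × 1/2.54 = 36.81 inches.
31/4 = 7.75 sts per in; 36.81 × 7.75 = 285.29 sts.
Next multiple of 11 → 286.
77 cm = 30.31 inches; × 10.571 = 320.47 → 320 rows.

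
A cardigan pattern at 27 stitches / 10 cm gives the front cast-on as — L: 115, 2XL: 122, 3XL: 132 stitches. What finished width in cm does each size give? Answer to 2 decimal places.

27/10 = 2.7 sts per cm.
L: 115 / 2.7 = 42.593 → 42.59 cm.
2XL: 122 / 2.7 = 45.185 → 45.19 cm.
3XL: 132 / 2.7 = 48.889 → 48.89 cm.

L 42.59 cm; 2XL 45.19 cm; 3XL 48.89 cm.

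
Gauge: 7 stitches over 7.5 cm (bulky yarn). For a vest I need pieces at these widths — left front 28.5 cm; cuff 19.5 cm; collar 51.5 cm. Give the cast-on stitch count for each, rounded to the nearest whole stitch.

Rate = 7/7.5 = 0.933 sts per cm.
left front: 28.5 × 0.933 = 26.60 → 27.
cuff: 19.5 × 0.933 = 18.20 → 18.
collar: 51.5 × 0.933 = 48.07 → 48.

left front 27; cuff 18; collar 48.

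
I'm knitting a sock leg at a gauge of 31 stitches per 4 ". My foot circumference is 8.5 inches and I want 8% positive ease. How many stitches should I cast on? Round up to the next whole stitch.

Cast on 72 stitches.

Finished = 8.5 × 1.08 = 9.18 in.
31 / 4 = 7.75 sts per inch.
9.18 × 7.75 = 71.14 sts.
→ 72 sts.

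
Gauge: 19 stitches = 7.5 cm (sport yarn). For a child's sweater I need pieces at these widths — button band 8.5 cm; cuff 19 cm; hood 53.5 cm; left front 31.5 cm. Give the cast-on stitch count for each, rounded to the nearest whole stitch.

button band 22; cuff 48; hood 136; left front 80.

Rate = 19/7.5 = 2.533 sts per cm.
button band: 8.5 × 2.533 = 21.53 → 22.
cuff: 19 × 2.533 = 48.13 → 48.
hood: 53.5 × 2.533 = 135.53 → 136.
left front: 31.5 × 2.533 = 79.80 → 80.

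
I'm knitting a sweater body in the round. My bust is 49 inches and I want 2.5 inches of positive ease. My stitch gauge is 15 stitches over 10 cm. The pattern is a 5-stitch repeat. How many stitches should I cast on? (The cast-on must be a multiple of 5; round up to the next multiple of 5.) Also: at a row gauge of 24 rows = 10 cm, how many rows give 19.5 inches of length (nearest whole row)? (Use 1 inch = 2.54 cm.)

Finished = 49 + 2.5 = 51.5 inches.
51.5 inches × 2.54 = 130.81 cm.
15/10 = 1.5 sts per cm; 130.81 × 1.5 = 196.22 sts.
Next multiple of 5 → 200.
19.5 inches = 49.53 cm; × 2.4 = 118.87 → 119 rows.

Cast on 200 stitches; work 119 rows.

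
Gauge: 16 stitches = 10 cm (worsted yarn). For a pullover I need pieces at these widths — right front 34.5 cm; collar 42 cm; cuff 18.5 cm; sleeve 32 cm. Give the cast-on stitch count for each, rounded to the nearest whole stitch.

right front 55; collar 67; cuff 30; sleeve 51.

Rate = 16/10 = 1.6 sts per cm.
right front: 34.5 × 1.6 = 55.20 → 55.
collar: 42 × 1.6 = 67.20 → 67.
cuff: 18.5 × 1.6 = 29.60 → 30.
sleeve: 32 × 1.6 = 51.20 → 51.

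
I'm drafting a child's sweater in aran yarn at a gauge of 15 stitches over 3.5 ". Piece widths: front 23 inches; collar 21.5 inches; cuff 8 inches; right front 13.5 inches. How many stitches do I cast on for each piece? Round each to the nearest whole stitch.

front 99; collar 92; cuff 34; right front 58.

Rate = 15/3.5 = 4.286 sts per in.
front: 23 × 4.286 = 98.57 → 99.
collar: 21.5 × 4.286 = 92.14 → 92.
cuff: 8 × 4.286 = 34.29 → 34.
right front: 13.5 × 4.286 = 57.86 → 58.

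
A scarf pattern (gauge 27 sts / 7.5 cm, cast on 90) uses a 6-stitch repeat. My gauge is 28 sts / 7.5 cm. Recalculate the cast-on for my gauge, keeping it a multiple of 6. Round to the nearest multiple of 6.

Cast on 96 stitches.

90 × 28 / 27 = 93.33.
Nearest multiple of 6: 96.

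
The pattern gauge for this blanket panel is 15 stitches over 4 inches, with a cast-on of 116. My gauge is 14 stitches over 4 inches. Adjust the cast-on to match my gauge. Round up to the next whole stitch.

Scale factor = 14 / 15 = 0.933.
116 × 14 / 15 = 108.27 sts.
→ 109 sts.

109 stitches.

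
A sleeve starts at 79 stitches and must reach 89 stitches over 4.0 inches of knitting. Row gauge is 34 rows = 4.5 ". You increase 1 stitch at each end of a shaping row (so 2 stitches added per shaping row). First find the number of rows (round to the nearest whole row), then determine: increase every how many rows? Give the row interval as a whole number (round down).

Increase every 6th row.

Rows = 4.0 × 7.556 = 30.2 → 30 rows.
Stitches to add: 10 → 5 shaping rows (at 2 st each).
30 / 5 = 6.00 → every 6 rows.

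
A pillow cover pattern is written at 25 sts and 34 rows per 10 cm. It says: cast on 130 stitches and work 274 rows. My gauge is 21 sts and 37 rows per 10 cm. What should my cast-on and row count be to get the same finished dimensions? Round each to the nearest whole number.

Cast on 109 stitches; work 298 rows.

Stitches: 130 × 21/25 = 109.20 → 109.
Rows: 274 × 37/34 = 298.18 → 298.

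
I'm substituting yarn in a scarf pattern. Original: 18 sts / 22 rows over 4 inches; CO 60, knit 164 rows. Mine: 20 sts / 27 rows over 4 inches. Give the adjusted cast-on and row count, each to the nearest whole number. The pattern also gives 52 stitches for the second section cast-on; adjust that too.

Stitches: 60 × 20/18 = 66.67 → 67.
Rows: 164 × 27/22 = 201.27 → 201.
second section cast-on: 52 × 20/18 = 57.78 → 58.

Cast on 67 stitches; work 201 rows; second section cast-on 58 stitches.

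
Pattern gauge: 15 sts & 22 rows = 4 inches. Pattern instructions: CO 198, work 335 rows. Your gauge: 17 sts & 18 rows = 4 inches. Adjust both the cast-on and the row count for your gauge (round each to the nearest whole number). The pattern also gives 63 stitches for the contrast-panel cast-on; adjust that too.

Cast on 224 stitches; work 274 rows; contrast-panel cast-on 71 stitches.

Stitches: 198 × 17/15 = 224.40 → 224.
Rows: 335 × 18/22 = 274.09 → 274.
contrast-panel cast-on: 63 × 17/15 = 71.40 → 71.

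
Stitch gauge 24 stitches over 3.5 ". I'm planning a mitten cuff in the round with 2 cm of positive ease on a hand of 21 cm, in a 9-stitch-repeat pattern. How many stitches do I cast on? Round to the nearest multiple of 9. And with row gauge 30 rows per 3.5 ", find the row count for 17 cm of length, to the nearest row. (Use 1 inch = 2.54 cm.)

Finished = 21 + 2 = 23 cm.
23 cm × 1/2.54 = 9.06 inches.
24/3.5 = 6.857 sts per in; 9.06 × 6.857 = 62.09 sts.
Nearest multiple of 9 → 63.
17 cm = 6.69 inches; × 8.571 = 57.37 → 57 rows.

Cast on 63 stitches; work 57 rows.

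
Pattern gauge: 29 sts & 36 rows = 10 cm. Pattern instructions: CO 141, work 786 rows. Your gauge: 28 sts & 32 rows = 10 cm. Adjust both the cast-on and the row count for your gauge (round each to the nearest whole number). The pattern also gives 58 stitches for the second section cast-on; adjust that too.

Stitches: 141 × 28/29 = 136.14 → 136.
Rows: 786 × 32/36 = 698.67 → 699.
second section cast-on: 58 × 28/29 = 56.00 → 56.

Cast on 136 stitches; work 699 rows; second section cast-on 56 stitches.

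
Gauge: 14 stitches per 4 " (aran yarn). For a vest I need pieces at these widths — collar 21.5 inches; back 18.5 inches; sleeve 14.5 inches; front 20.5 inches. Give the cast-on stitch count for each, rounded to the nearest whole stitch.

Rate = 14/4 = 3.5 sts per in.
collar: 21.5 × 3.5 = 75.25 → 75.
back: 18.5 × 3.5 = 64.75 → 65.
sleeve: 14.5 × 3.5 = 50.75 → 51.
front: 20.5 × 3.5 = 71.75 → 72.

collar 75; back 65; sleeve 51; front 72.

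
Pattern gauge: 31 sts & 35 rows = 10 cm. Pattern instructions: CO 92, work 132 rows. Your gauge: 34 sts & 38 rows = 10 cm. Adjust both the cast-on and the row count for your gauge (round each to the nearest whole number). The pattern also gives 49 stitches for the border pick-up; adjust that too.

Cast on 101 stitches; work 143 rows; border pick-up 54 stitches.

Stitches: 92 × 34/31 = 100.90 → 101.
Rows: 132 × 38/35 = 143.31 → 143.
border pick-up: 49 × 34/31 = 53.74 → 54.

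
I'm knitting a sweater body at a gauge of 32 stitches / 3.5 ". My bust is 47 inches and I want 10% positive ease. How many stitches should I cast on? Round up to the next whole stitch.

Finished = 47 × 1.10 = 51.70 in.
32 / 3.5 = 9.143 sts per inch.
51.70 × 9.143 = 472.69 sts.
→ 473 sts.

Cast on 473 stitches.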